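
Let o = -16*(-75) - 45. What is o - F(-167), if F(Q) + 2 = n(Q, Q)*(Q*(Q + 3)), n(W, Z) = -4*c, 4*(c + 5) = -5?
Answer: -683543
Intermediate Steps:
c = -25/4 (c = -5 + (1/4)*(-5) = -5 - 5/4 = -25/4 ≈ -6.2500)
n(W, Z) = 25 (n(W, Z) = -4*(-25/4) = 25)
F(Q) = -2 + 25*Q*(3 + Q) (F(Q) = -2 + 25*(Q*(Q + 3)) = -2 + 25*(Q*(3 + Q)) = -2 + 25*Q*(3 + Q))
o = 1155 (o = 1200 - 45 = 1155)
o - F(-167) = 1155 - (-2 + 25*(-167)**2 + 75*(-167)) = 1155 - (-2 + 25*27889 - 12525) = 1155 - (-2 + 697225 - 12525) = 1155 - 1*684698 = 1155 - 684698 = -683543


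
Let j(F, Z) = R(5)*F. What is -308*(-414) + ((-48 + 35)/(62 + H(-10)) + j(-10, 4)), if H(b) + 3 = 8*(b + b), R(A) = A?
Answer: 12873675/101 ≈ 1.2746e+5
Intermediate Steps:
j(F, Z) = 5*F
H(b) = -3 + 16*b (H(b) = -3 + 8*(b + b) = -3 + 8*(2*b) = -3 + 16*b)
-308*(-414) + ((-48 + 35)/(62 + H(-10)) + j(-10, 4)) = -308*(-414) + ((-48 + 35)/(62 + (-3 + 16*(-10))) + 5*(-10)) = 127512 + (-13/(62 + (-3 - 160)) - 50) = 127512 + (-13/(62 - 163) - 50) = 127512 + (-13/(-101) - 50) = 127512 + (-13*(-1/101) - 50) = 127512 + (13/101 - 50) = 127512 - 5037/101 = 12873675/101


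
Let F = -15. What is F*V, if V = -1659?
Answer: 24885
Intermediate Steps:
F*V = -15*(-1659) = 24885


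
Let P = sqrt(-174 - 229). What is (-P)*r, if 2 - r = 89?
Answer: 87*I*sqrt(403) ≈ 1746.5*I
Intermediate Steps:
r = -87 (r = 2 - 1*89 = 2 - 89 = -87)
P = I*sqrt(403) (P = sqrt(-403) = I*sqrt(403) ≈ 20.075*I)
(-P)*r = -I*sqrt(403)*(-87) = 87*I*sqrt(403)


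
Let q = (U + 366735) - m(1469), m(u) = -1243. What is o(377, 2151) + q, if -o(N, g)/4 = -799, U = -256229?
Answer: 114945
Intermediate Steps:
o(N, g) = 3196 (o(N, g) = -4*(-799) = 3196)
q = 111749 (q = (-256229 + 366735) - 1*(-1243) = 110506 + 1243 = 111749)
o(377, 2151) + q = 3196 + 111749 = 114945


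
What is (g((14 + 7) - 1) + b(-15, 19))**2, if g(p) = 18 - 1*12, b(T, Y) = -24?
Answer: 324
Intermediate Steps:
g(p) = 6 (g(p) = 18 - 12 = 6)
(g((14 + 7) - 1) + b(-15, 19))**2 = (6 - 24)**2 = (-18)**2 = 324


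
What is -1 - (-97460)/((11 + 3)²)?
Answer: 24316/49 ≈ 496.25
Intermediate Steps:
-1 - (-97460)/((11 + 3)²) = -1 - (-97460)/(14²) = -1 - (-97460)/196 = -1 - 220*(-443/196) = -1 + 24365/49 = 24316/49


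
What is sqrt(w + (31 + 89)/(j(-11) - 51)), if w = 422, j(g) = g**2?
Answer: sqrt(20762)/7 ≈ 20.584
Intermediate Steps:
sqrt(w + (31 + 89)/(j(-11) - 51)) = sqrt(422 + (31 + 89)/((-11)**2 - 51)) = sqrt(422 + 120/(121 - 51)) = sqrt(422 + 120/70) = sqrt(422 + 120*(1/70)) = sqrt(422 + 12/7) = sqrt(2966/7) = sqrt(20762)/7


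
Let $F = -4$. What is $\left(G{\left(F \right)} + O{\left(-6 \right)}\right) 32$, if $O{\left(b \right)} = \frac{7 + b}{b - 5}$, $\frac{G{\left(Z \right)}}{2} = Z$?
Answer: $- \frac{2848}{11} \approx -258.91$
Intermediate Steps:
$G{\left(Z \right)} = 2 Z$
$O{\left(b \right)} = \frac{7 + b}{-5 + b}$
$\left(G{\left(F \right)} + O{\left(-6 \right)}\right) 32 = \left(2 \left(-4\right) + \frac{7 - 6}{-5 - 6}\right) 32 = \left(-8 + \frac{1}{-11} \cdot 1\right) 32 = \left(-8 - \frac{1}{11}\right) 32 = \left(- \frac{89}{11}\right) 32 = - \frac{2848}{11}$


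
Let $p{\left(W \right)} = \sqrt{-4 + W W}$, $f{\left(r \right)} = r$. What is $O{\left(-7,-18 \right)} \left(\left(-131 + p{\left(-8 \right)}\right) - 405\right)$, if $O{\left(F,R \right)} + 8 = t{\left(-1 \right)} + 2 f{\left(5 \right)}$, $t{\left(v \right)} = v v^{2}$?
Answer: $-536 + 2 \sqrt{15} \approx -528.25$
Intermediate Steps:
$t{\left(v \right)} = v^{3}$
$p{\left(W \right)} = \sqrt{-4 + W^{2}}$
$O{\left(F,R \right)} = 1$ ($O{\left(F,R \right)} = -8 + \left(\left(-1\right)^{3} + 2 \cdot 5\right) = -8 + \left(-1 + 10\right) = -8 + 9 = 1$)
$O{\left(-7,-18 \right)} \left(\left(-131 + p{\left(-8 \right)}\right) - 405\right) = 1 \left(\left(-131 + \sqrt{-4 + \left(-8\right)^{2}}\right) - 405\right) = 1 \left(\left(-131 + \sqrt{-4 + 64}\right) - 405\right) = 1 \left(\left(-131 + \sqrt{60}\right) - 405\right) = 1 \left(\left(-131 + 2 \sqrt{15}\right) - 405\right) = 1 \left(-536 + 2 \sqrt{15}\right) = -536 + 2 \sqrt{15}$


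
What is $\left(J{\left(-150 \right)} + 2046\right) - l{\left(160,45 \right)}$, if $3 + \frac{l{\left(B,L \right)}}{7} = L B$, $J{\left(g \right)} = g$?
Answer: $-48483$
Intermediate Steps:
$l{\left(B,L \right)} = -21 + 7 B L$ ($l{\left(B,L \right)} = -21 + 7 L B = -21 + 7 B L$)
$\left(J{\left(-150 \right)} + 2046\right) - l{\left(160,45 \right)} = \left(-150 + 2046\right) - \left(-21 + 7 \cdot 160 \cdot 45\right) = 1896 - \left(-21 + 50400\right) = 1896 - 50379 = -48483$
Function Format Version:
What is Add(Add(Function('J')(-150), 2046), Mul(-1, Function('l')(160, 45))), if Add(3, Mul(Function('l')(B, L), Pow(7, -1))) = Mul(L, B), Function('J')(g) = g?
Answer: -48483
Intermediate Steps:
Function('l')(B, L) = Add(-21, Mul(7, B, L)) (Function('l')(B, L) = Add(-21, Mul(7, Mul(L, B))) = Add(-21, Mul(7, Mul(B, L))) = Add(-21, Mul(7, B, L)))
Add(Add(Function('J')(-150), 2046), Mul(-1, Function('l')(160, 45))) = Add(Add(-150, 2046), Mul(-1, Add(-21, Mul(7, 160, 45)))) = Add(1896, Mul(-1, Add(-21, 50400))) = Add(1896, Mul(-1, 50379)) = Add(1896, -50379) = -48483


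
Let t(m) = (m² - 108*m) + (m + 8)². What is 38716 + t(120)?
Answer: 56540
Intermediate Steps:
t(m) = m² + (8 + m)² - 108*m (t(m) = (m² - 108*m) + (8 + m)² = m² + (8 + m)² - 108*m)
38716 + t(120) = 38716 + (64 - 92*120 + 2*120²) = 38716 + (64 - 11040 + 2*14400) = 38716 + (64 - 11040 + 28800) = 38716 + 17824 = 56540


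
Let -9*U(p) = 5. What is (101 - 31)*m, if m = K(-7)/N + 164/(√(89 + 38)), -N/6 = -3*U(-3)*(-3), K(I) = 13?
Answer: 91/3 + 11480*√127/127 ≈ 1049.0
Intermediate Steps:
U(p) = -5/9 (U(p) = -⅑*5 = -5/9)
N = 30 (N = -6*(-3*(-5/9))*(-3) = -10*(-3) = -6*(-5) = 30)
m = 13/30 + 164*√127/127 (m = 13/30 + 164/(√(89 + 38)) = 13*(1/30) + 164/(√127) = 13/30 + 164*(√127/127) = 13/30 + 164*√127/127 ≈ 14.986)
(101 - 31)*m = (101 - 31)*(13/30 + 164*√127/127) = 70*(13/30 + 164*√127/127) = 91/3 + 11480*√127/127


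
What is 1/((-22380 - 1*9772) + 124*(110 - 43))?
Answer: -1/23844 ≈ -4.1939e-5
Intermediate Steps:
1/((-22380 - 1*9772) + 124*(110 - 43)) = 1/((-22380 - 9772) + 124*67) = 1/(-32152 + 8308) = 1/(-23844) = -1/23844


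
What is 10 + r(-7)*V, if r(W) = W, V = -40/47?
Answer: 750/47 ≈ 15.957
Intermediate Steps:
V = -40/47 (V = -40*1/47 = -40/47 ≈ -0.85106)
10 + r(-7)*V = 10 - 7*(-40/47) = 10 + 280/47 = 750/47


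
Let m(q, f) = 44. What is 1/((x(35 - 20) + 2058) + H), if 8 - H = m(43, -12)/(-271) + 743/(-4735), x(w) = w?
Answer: 1283185/2670717678 ≈ 0.00048046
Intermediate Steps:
H = 10675173/1283185 (H = 8 - (44/(-271) + 743/(-4735)) = 8 - (44*(-1/271) + 743*(-1/4735)) = 8 - (-44/271 - 743/4735) = 8 - 1*(-409693/1283185) = 8 + 409693/1283185 = 10675173/1283185 ≈ 8.3193)
1/((x(35 - 20) + 2058) + H) = 1/(((35 - 20) + 2058) + 10675173/1283185) = 1/((15 + 2058) + 10675173/1283185) = 1/(2073 + 10675173/1283185) = 1/(2670717678/1283185) = 1283185/2670717678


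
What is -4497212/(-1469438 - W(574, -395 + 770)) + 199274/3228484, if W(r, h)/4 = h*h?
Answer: 3731022349905/1640019830498 ≈ 2.2750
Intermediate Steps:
W(r, h) = 4*h² (W(r, h) = 4*(h*h) = 4*h²)
-4497212/(-1469438 - W(574, -395 + 770)) + 199274/3228484 = -4497212/(-1469438 - 4*(-395 + 770)²) + 199274/3228484 = -4497212/(-1469438 - 4*375²) + 199274*(1/3228484) = -4497212/(-1469438 - 4*140625) + 99637/1614242 = -4497212/(-1469438 - 1*562500) + 99637/1614242 = -4497212/(-1469438 - 562500) + 99637/1614242 = -4497212/(-2031938) + 99637/1614242 = -4497212*(-1/2031938) + 99637/1614242 = 2248606/1015969 + 99637/1614242 = 3731022349905/1640019830498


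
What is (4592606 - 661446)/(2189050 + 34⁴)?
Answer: 1965580/1762693 ≈ 1.1151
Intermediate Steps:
(4592606 - 661446)/(2189050 + 34⁴) = 3931160/(2189050 + 1336336) = 3931160/3525386 = 3931160*(1/3525386) = 1965580/1762693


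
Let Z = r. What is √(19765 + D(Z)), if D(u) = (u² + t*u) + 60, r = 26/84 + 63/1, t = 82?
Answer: √51199177/42 ≈ 170.37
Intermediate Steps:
r = 2659/42 (r = 26*(1/84) + 63*1 = 13/42 + 63 = 2659/42 ≈ 63.310)
Z = 2659/42 ≈ 63.310
D(u) = 60 + u² + 82*u (D(u) = (u² + 82*u) + 60 = 60 + u² + 82*u)
√(19765 + D(Z)) = √(19765 + (60 + (2659/42)² + 82*(2659/42))) = √(19765 + (60 + 7070281/1764 + 109019/21)) = √(19765 + 16333717/1764) = √(51199177/1764) = √51199177/42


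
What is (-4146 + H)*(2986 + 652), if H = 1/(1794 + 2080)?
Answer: -29216055857/1937 ≈ -1.5083e+7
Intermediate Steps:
H = 1/3874 ≈ 0.00025813
(-4146 + H)*(2986 + 652) = (-4146 + 1/3874)*(2986 + 652) = -16061603/3874*3638 = -29216055857/1937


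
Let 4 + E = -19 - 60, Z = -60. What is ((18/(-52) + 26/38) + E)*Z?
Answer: 1225050/247 ≈ 4959.7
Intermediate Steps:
E = -83 (E = -4 + (-19 - 60) = -4 - 79 = -83)
((18/(-52) + 26/38) + E)*Z = ((18/(-52) + 26/38) - 83)*(-60) = ((18*(-1/52) + 26*(1/38)) - 83)*(-60) = ((-9/26 + 13/19) - 83)*(-60) = (167/494 - 83)*(-60) = -40835/494*(-60) = 1225050/247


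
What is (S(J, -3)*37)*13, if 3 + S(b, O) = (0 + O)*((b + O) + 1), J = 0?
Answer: 1443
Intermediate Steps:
S(b, O) = -3 + O*(1 + O + b) (S(b, O) = -3 + (0 + O)*((b + O) + 1) = -3 + O*((O + b) + 1) = -3 + O*(1 + O + b))
(S(J, -3)*37)*13 = ((-3 - 3 + (-3)² - 3*0)*37)*13 = ((-3 - 3 + 9 + 0)*37)*13 = (3*37)*13 = 111*13 = 1443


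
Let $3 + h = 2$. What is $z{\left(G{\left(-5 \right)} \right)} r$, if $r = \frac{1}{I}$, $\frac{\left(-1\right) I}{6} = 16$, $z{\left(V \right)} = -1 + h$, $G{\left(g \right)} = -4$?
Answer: $\frac{1}{48} \approx 0.020833$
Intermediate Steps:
$h = -1$ ($h = -3 + 2 = -1$)
$z{\left(V \right)} = -2$ ($z{\left(V \right)} = -1 - 1 = -2$)
$I = -96$ ($I = \left(-6\right) 16 = -96$)
$r = - \frac{1}{96}$ ($r = \frac{1}{-96} = - \frac{1}{96} \approx -0.010417$)
$z{\left(G{\left(-5 \right)} \right)} r = \left(-2\right) \left(- \frac{1}{96}\right) = \frac{1}{48}$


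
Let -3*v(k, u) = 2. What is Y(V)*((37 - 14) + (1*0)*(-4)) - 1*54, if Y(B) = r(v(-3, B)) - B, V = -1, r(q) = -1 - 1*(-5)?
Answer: 61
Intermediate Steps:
v(k, u) = -⅔ (v(k, u) = -⅓*2 = -⅔)
r(q) = 4 (r(q) = -1 + 5 = 4)
Y(B) = 4 - B
Y(V)*((37 - 14) + (1*0)*(-4)) - 1*54 = (4 - 1*(-1))*((37 - 14) + (1*0)*(-4)) - 1*54 = (4 + 1)*(23 + 0*(-4)) - 54 = 5*(23 + 0) - 54 = 5*23 - 54 = 115 - 54 = 61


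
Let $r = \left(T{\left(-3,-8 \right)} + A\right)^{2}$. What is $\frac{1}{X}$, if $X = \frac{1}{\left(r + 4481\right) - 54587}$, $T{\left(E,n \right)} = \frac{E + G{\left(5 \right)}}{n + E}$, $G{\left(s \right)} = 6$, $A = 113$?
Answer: $- \frac{4525226}{121} \approx -37399.0$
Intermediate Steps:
$T{\left(E,n \right)} = \frac{6 + E}{E + n}$ ($T{\left(E,n \right)} = \frac{E + 6}{n + E} = \frac{6 + E}{E + n}$)
$r = \frac{1537600}{121}$ ($r = \left(\frac{6 - 3}{-3 - 8} + 113\right)^{2} = \left(\frac{1}{-11} \cdot 3 + 113\right)^{2} = \left(\left(- \frac{1}{11}\right) 3 + 113\right)^{2} = \left(- \frac{3}{11} + 113\right)^{2} = \left(\frac{1240}{11}\right)^{2} = \frac{1537600}{121} \approx 12707.0$)
$X = - \frac{121}{4525226}$ ($X = \frac{1}{\left(\frac{1537600}{121} + 4481\right) - 54587} = \frac{1}{\frac{2079801}{121} - 54587} = \frac{1}{- \frac{4525226}{121}} = - \frac{121}{4525226} \approx -2.6739 \cdot 10^{-5}$)
$\frac{1}{X} = \frac{1}{- \frac{121}{4525226}} = - \frac{4525226}{121}$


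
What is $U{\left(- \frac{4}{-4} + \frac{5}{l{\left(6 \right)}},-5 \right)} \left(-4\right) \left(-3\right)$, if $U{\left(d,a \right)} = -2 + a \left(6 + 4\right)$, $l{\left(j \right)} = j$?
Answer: $-624$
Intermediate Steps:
$U{\left(d,a \right)} = -2 + 10 a$ ($U{\left(d,a \right)} = -2 + a 10 = -2 + 10 a$)
$U{\left(- \frac{4}{-4} + \frac{5}{l{\left(6 \right)}},-5 \right)} \left(-4\right) \left(-3\right) = \left(-2 + 10 \left(-5\right)\right) \left(-4\right) \left(-3\right) = \left(-2 - 50\right) \left(-4\right) \left(-3\right) = \left(-52\right) \left(-4\right) \left(-3\right) = 208 \left(-3\right) = -624$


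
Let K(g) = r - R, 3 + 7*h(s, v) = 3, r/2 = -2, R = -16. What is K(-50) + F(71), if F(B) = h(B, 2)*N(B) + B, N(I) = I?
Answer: 83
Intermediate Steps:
r = -4 (r = 2*(-2) = -4)
h(s, v) = 0 (h(s, v) = -3/7 + (⅐)*3 = -3/7 + 3/7 = 0)
F(B) = B (F(B) = 0*B + B = 0 + B = B)
K(g) = 12 (K(g) = -4 - 1*(-16) = -4 + 16 = 12)
K(-50) + F(71) = 12 + 71 = 83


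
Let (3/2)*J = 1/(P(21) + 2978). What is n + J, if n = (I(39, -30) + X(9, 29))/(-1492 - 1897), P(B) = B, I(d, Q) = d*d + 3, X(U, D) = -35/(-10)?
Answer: -27472279/60981666 ≈ -0.45050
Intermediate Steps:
X(U, D) = 7/2 (X(U, D) = -35*(-⅒) = 7/2)
I(d, Q) = 3 + d² (I(d, Q) = d² + 3 = 3 + d²)
n = -3055/6778 (n = ((3 + 39²) + 7/2)/(-1492 - 1897) = ((3 + 1521) + 7/2)/(-3389) = (1524 + 7/2)*(-1/3389) = (3055/2)*(-1/3389) = -3055/6778 ≈ -0.45072)
J = 2/8997 (J = 2/(3*(21 + 2978)) = (⅔)/2999 = (⅔)*(1/2999) = 2/8997 ≈ 0.00022230)
n + J = -3055/6778 + 2/8997 = -27472279/60981666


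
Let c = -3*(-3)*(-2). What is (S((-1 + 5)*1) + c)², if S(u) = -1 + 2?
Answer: 289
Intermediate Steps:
c = -18 (c = 9*(-2) = -18)
S(u) = 1
(S((-1 + 5)*1) + c)² = (1 - 18)² = (-17)² = 289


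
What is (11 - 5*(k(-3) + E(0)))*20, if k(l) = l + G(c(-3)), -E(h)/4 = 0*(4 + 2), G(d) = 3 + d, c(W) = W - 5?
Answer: 1020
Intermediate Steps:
c(W) = -5 + W
E(h) = 0 (E(h) = -0*(4 + 2) = -0*6 = -4*0 = 0)
k(l) = -5 + l (k(l) = l + (3 + (-5 - 3)) = l + (3 - 8) = l - 5 = -5 + l)
(11 - 5*(k(-3) + E(0)))*20 = (11 - 5*((-5 - 3) + 0))*20 = (11 - 5*(-8 + 0))*20 = (11 - 5*(-8))*20 = (11 + 40)*20 = 51*20 = 1020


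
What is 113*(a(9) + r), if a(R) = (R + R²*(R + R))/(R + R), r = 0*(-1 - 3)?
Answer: 18419/2 ≈ 9209.5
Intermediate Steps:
r = 0 (r = 0*(-4) = 0)
a(R) = (R + 2*R³)/(2*R) (a(R) = (R + R²*(2*R))/((2*R)) = (R + 2*R³)*(1/(2*R)) = (R + 2*R³)/(2*R))
113*(a(9) + r) = 113*((½ + 9²) + 0) = 113*((½ + 81) + 0) = 113*(163/2 + 0) = 113*(163/2) = 18419/2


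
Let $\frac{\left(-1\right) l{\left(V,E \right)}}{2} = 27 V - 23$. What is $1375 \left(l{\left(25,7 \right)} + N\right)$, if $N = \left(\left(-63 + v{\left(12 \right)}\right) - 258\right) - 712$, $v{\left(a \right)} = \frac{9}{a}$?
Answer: $- \frac{12849375}{4} \approx -3.2123 \cdot 10^{6}$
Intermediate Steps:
$l{\left(V,E \right)} = 46 - 54 V$ ($l{\left(V,E \right)} = - 2 \left(27 V - 23\right) = - 2 \left(-23 + 27 V\right) = 46 - 54 V$)
$N = - \frac{4129}{4}$ ($N = \left(\left(-63 + \frac{9}{12}\right) - 258\right) - 712 = \left(\left(-63 + 9 \cdot \frac{1}{12}\right) - 258\right) - 712 = \left(\left(-63 + \frac{3}{4}\right) - 258\right) - 712 = \left(- \frac{249}{4} - 258\right) - 712 = - \frac{1281}{4} - 712 = - \frac{4129}{4} \approx -1032.3$)
$1375 \left(l{\left(25,7 \right)} + N\right) = 1375 \left(\left(46 - 1350\right) - \frac{4129}{4}\right) = 1375 \left(-1304 - \frac{4129}{4}\right) = 1375 \left(- \frac{9345}{4}\right) = - \frac{12849375}{4}$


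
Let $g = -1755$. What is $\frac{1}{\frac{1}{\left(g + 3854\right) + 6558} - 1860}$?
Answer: $- \frac{8657}{16102019} \approx -0.00053763$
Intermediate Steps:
$\frac{1}{\frac{1}{\left(g + 3854\right) + 6558} - 1860} = \frac{1}{\frac{1}{\left(-1755 + 3854\right) + 6558} - 1860} = \frac{1}{\frac{1}{2099 + 6558} - 1860} = \frac{1}{\frac{1}{8657} - 1860} = \frac{1}{- \frac{16102019}{8657}} = - \frac{8657}{16102019}$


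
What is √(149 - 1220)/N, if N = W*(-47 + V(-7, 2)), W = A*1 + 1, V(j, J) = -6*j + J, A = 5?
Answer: -I*√119/6 ≈ -1.8181*I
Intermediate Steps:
V(j, J) = J - 6*j
W = 6 (W = 5*1 + 1 = 5 + 1 = 6)
N = -18 (N = 6*(-47 + (2 - 6*(-7))) = 6*(-47 + (2 + 42)) = 6*(-47 + 44) = 6*(-3) = -18)
√(149 - 1220)/N = √(149 - 1220)/(-18) = √(-1071)*(-1/18) = (3*I*√119)*(-1/18) = -I*√119/6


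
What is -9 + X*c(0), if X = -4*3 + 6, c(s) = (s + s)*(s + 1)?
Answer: -9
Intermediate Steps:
c(s) = 2*s*(1 + s) (c(s) = (2*s)*(1 + s) = 2*s*(1 + s))
X = -6 (X = -12 + 6 = -6)
-9 + X*c(0) = -9 - 12*0*(1 + 0) = -9 - 12*0 = -9 - 6*0 = -9 + 0 = -9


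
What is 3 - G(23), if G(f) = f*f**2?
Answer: -12164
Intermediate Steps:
G(f) = f**3
3 - G(23) = 3 - 1*23**3 = 3 - 1*12167 = 3 - 12167 = -12164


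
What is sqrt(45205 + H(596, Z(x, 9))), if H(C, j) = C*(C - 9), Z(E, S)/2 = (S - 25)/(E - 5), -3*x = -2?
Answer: sqrt(395057) ≈ 628.54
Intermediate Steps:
x = 2/3 (x = -1/3*(-2) = 2/3 ≈ 0.66667)
Z(E, S) = 2*(-25 + S)/(-5 + E) (Z(E, S) = 2*((S - 25)/(E - 5)) = 2*((-25 + S)/(-5 + E)) = 2*(-25 + S)/(-5 + E))
H(C, j) = C*(-9 + C)
sqrt(45205 + H(596, Z(x, 9))) = sqrt(45205 + 596*(-9 + 596)) = sqrt(45205 + 596*587) = sqrt(45205 + 349852) = sqrt(395057)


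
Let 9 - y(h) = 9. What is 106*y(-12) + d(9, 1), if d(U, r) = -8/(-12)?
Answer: ⅔ ≈ 0.66667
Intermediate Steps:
y(h) = 0 (y(h) = 9 - 1*9 = 9 - 9 = 0)
d(U, r) = ⅔ (d(U, r) = -8*(-1/12) = ⅔)
106*y(-12) + d(9, 1) = 106*0 + ⅔ = 0 + ⅔ = ⅔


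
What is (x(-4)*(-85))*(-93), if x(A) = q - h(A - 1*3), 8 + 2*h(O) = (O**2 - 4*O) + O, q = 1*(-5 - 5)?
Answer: -324105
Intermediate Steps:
q = -10 (q = 1*(-10) = -10)
h(O) = -4 + O**2/2 - 3*O/2 (h(O) = -4 + ((O**2 - 4*O) + O)/2 = -4 + (O**2 - 3*O)/2 = -4 + (O**2/2 - 3*O/2) = -4 + O**2/2 - 3*O/2)
x(A) = -21/2 - (-3 + A)**2/2 + 3*A/2 (x(A) = -10 - (-4 + (A - 1*3)**2/2 - 3*(A - 1*3)/2) = -10 - (-4 + (A - 3)**2/2 - 3*(A - 3)/2) = -10 - (-4 + (-3 + A)**2/2 - 3*(-3 + A)/2) = -10 - (-4 + (-3 + A)**2/2 + (9/2 - 3*A/2)) = -10 - (1/2 + (-3 + A)**2/2 - 3*A/2) = -10 + (-1/2 - (-3 + A)**2/2 + 3*A/2) = -21/2 - (-3 + A)**2/2 + 3*A/2)
(x(-4)*(-85))*(-93) = ((-15 - 1/2*(-4)**2 + (9/2)*(-4))*(-85))*(-93) = ((-15 - 1/2*16 - 18)*(-85))*(-93) = ((-15 - 8 - 18)*(-85))*(-93) = -41*(-85)*(-93) = 3485*(-93) = -324105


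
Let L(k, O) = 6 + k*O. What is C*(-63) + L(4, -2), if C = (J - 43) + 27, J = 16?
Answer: -2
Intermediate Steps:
C = 0 (C = (16 - 43) + 27 = -27 + 27 = 0)
L(k, O) = 6 + O*k
C*(-63) + L(4, -2) = 0*(-63) + (6 - 2*4) = 0 + (6 - 8) = 0 - 2 = -2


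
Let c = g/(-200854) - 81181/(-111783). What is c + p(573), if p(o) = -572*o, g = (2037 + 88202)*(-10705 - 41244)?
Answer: -6834762718242005/22452062682 ≈ -3.0442e+5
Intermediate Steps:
g = -4687825811 (g = 90239*(-51949) = -4687825811)
c = 524035538159587/22452062682 (c = -4687825811/(-200854) - 81181/(-111783) = -4687825811*(-1/200854) - 81181*(-1/111783) = 4687825811/200854 + 81181/111783 = 524035538159587/22452062682 ≈ 23340.)
c + p(573) = 524035538159587/22452062682 - 572*573 = 524035538159587/22452062682 - 327756 = -6834762718242005/22452062682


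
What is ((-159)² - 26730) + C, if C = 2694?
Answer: 1245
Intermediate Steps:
((-159)² - 26730) + C = ((-159)² - 26730) + 2694 = (25281 - 26730) + 2694 = -1449 + 2694 = 1245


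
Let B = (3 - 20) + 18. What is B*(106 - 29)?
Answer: 77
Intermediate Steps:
B = 1 (B = -17 + 18 = 1)
B*(106 - 29) = 1*(106 - 29) = 1*77 = 77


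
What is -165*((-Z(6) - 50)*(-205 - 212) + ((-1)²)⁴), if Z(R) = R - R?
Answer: -3440415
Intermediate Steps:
Z(R) = 0
-165*((-Z(6) - 50)*(-205 - 212) + ((-1)²)⁴) = -165*((-1*0 - 50)*(-205 - 212) + ((-1)²)⁴) = -165*((0 - 50)*(-417) + 1⁴) = -165*(-50*(-417) + 1) = -165*(20850 + 1) = -165*20851 = -3440415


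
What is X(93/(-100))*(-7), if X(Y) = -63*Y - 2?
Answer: -39613/100 ≈ -396.13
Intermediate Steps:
X(Y) = -2 - 63*Y
X(93/(-100))*(-7) = (-2 - 5859/(-100))*(-7) = (-2 - 5859*(-1)/100)*(-7) = (-2 - 63*(-93/100))*(-7) = (-2 + 5859/100)*(-7) = (5659/100)*(-7) = -39613/100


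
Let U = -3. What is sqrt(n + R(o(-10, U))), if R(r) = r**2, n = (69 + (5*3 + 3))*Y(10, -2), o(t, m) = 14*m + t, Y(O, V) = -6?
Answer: sqrt(2182) ≈ 46.712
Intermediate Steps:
o(t, m) = t + 14*m
n = -522 (n = (69 + (5*3 + 3))*(-6) = (69 + (15 + 3))*(-6) = (69 + 18)*(-6) = 87*(-6) = -522)
sqrt(n + R(o(-10, U))) = sqrt(-522 + (-10 + 14*(-3))**2) = sqrt(-522 + (-10 - 42)**2) = sqrt(-522 + (-52)**2) = sqrt(-522 + 2704) = sqrt(2182)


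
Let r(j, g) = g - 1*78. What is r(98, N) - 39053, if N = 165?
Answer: -38966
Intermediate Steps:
r(j, g) = -78 + g (r(j, g) = g - 78 = -78 + g)
r(98, N) - 39053 = (-78 + 165) - 39053 = 87 - 39053 = -38966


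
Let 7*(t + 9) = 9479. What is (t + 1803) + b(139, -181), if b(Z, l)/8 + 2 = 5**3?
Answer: 28925/7 ≈ 4132.1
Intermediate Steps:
b(Z, l) = 984 (b(Z, l) = -16 + 8*5**3 = -16 + 8*125 = -16 + 1000 = 984)
t = 9416/7 (t = -9 + (1/7)*9479 = -9 + 9479/7 = 9416/7 ≈ 1345.1)
(t + 1803) + b(139, -181) = (9416/7 + 1803) + 984 = 22037/7 + 984 = 28925/7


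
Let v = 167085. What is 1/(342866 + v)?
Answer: 1/509951 ≈ 1.9610e-6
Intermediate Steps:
1/(342866 + v) = 1/(342866 + 167085) = 1/509951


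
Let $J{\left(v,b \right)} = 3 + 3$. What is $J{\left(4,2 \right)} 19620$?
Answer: $117720$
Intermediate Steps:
$J{\left(v,b \right)} = 6$
$J{\left(4,2 \right)} 19620 = 6 \cdot 19620 = 117720$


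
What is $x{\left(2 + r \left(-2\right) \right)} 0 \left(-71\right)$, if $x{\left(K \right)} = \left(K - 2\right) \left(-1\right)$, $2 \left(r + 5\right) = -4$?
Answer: $0$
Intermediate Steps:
$r = -7$ ($r = -5 + \frac{1}{2} \left(-4\right) = -5 - 2 = -7$)
$x{\left(K \right)} = 2 - K$ ($x{\left(K \right)} = \left(-2 + K\right) \left(-1\right) = 2 - K$)
$x{\left(2 + r \left(-2\right) \right)} 0 \left(-71\right) = \left(2 - \left(2 - -14\right)\right) 0 \left(-71\right) = \left(2 - \left(2 + 14\right)\right) 0 \left(-71\right) = \left(2 - 16\right) 0 \left(-71\right) = \left(-14\right) 0 \left(-71\right) = 0 \left(-71\right) = 0$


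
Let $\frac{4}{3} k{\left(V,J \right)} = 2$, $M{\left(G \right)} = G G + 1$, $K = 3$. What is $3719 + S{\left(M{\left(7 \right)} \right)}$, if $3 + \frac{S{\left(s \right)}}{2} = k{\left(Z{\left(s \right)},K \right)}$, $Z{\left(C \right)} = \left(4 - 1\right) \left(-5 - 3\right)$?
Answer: $3716$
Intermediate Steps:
$M{\left(G \right)} = 1 + G^{2}$ ($M{\left(G \right)} = G^{2} + 1 = 1 + G^{2}$)
$Z{\left(C \right)} = -24$ ($Z{\left(C \right)} = 3 \left(-8\right) = -24$)
$k{\left(V,J \right)} = \frac{3}{2}$ ($k{\left(V,J \right)} = \frac{3}{4} \cdot 2 = \frac{3}{2}$)
$S{\left(s \right)} = -3$ ($S{\left(s \right)} = -6 + 2 \cdot \frac{3}{2} = -6 + 3 = -3$)
$3719 + S{\left(M{\left(7 \right)} \right)} = 3719 - 3 = 3716$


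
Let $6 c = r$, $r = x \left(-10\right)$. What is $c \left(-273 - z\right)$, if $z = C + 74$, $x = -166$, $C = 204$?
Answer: $- \frac{457330}{3} \approx -1.5244 \cdot 10^{5}$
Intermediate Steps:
$z = 278$ ($z = 204 + 74 = 278$)
$r = 1660$ ($r = \left(-166\right) \left(-10\right) = 1660$)
$c = \frac{830}{3}$ ($c = \frac{1}{6} \cdot 1660 = \frac{830}{3} \approx 276.67$)
$c \left(-273 - z\right) = \frac{830 \left(-273 - 278\right)}{3} = \frac{830}{3} \left(-551\right) = - \frac{457330}{3}$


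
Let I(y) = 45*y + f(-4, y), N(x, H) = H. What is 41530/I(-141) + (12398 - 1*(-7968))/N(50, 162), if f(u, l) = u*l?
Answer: 18501331/156087 ≈ 118.53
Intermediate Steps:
f(u, l) = l*u
I(y) = 41*y (I(y) = 45*y + y*(-4) = 45*y - 4*y = 41*y)
41530/I(-141) + (12398 - 1*(-7968))/N(50, 162) = 41530/((41*(-141))) + (12398 - 1*(-7968))/162 = 41530/(-5781) + (12398 + 7968)*(1/162) = 41530*(-1/5781) + 20366*(1/162) = -41530/5781 + 10183/81 = 18501331/156087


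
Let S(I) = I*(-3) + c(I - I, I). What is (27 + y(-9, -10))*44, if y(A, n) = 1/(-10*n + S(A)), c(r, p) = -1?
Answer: 74866/63 ≈ 1188.3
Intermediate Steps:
S(I) = -1 - 3*I (S(I) = I*(-3) - 1 = -3*I - 1 = -1 - 3*I)
y(A, n) = 1/(-1 - 10*n - 3*A) (y(A, n) = 1/(-10*n + (-1 - 3*A)) = 1/(-1 - 10*n - 3*A))
(27 + y(-9, -10))*44 = (27 - 1/(1 + 3*(-9) + 10*(-10)))*44 = (27 - 1/(1 - 27 - 100))*44 = (27 - 1/(-126))*44 = (27 - 1*(-1/126))*44 = (27 + 1/126)*44 = (3403/126)*44 = 74866/63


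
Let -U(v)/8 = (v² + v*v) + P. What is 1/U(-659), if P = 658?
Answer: -1/6953760 ≈ -1.4381e-7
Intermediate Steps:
U(v) = -5264 - 16*v² (U(v) = -8*((v² + v*v) + 658) = -8*((v² + v²) + 658) = -8*(2*v² + 658) = -8*(658 + 2*v²) = -5264 - 16*v²)
1/U(-659) = 1/(-5264 - 16*(-659)²) = 1/(-5264 - 16*434281) = 1/(-5264 - 6948496) = 1/(-6953760) = -1/6953760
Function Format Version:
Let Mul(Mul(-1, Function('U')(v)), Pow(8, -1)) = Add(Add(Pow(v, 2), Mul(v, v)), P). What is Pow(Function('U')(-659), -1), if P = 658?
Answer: Rational(-1, 6953760) ≈ -1.4381e-7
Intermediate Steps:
Function('U')(v) = Add(-5264, Mul(-16, Pow(v, 2))) (Function('U')(v) = Mul(-8, Add(Add(Pow(v, 2), Mul(v, v)), 658)) = Mul(-8, Add(Add(Pow(v, 2), Pow(v, 2)), 658)) = Mul(-8, Add(Mul(2, Pow(v, 2)), 658)) = Mul(-8, Add(658, Mul(2, Pow(v, 2)))) = Add(-5264, Mul(-16, Pow(v, 2))))
Pow(Function('U')(-659), -1) = Pow(Add(-5264, Mul(-16, Pow(-659, 2))), -1) = Pow(Add(-5264, Mul(-16, 434281)), -1) = Pow(Add(-5264, -6948496), -1) = Pow(-6953760, -1) = Rational(-1, 6953760)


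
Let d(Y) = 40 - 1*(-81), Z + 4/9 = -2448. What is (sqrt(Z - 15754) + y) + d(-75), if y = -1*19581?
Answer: -19460 + I*sqrt(163822)/3 ≈ -19460.0 + 134.92*I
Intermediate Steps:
Z = -22036/9 (Z = -4/9 - 2448 = -22036/9 ≈ -2448.4)
d(Y) = 121 (d(Y) = 40 + 81 = 121)
y = -19581
(sqrt(Z - 15754) + y) + d(-75) = (sqrt(-22036/9 - 15754) - 19581) + 121 = (sqrt(-163822/9) - 19581) + 121 = (I*sqrt(163822)/3 - 19581) + 121 = (-19581 + I*sqrt(163822)/3) + 121 = -19460 + I*sqrt(163822)/3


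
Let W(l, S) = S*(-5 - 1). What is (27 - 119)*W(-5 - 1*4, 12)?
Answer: 6624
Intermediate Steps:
W(l, S) = -6*S (W(l, S) = S*(-6) = -6*S)
(27 - 119)*W(-5 - 1*4, 12) = (27 - 119)*(-6*12) = -92*(-72) = 6624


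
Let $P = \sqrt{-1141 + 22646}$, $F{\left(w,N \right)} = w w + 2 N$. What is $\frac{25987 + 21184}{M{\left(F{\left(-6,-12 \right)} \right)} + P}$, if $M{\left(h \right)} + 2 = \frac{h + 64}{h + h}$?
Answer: $- \frac{1981182}{774131} + \frac{1698156 \sqrt{21505}}{774131} \approx 319.13$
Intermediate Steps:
$F{\left(w,N \right)} = w^{2} + 2 N$
$P = \sqrt{21505} \approx 146.65$
$M{\left(h \right)} = -2 + \frac{64 + h}{2 h}$ ($M{\left(h \right)} = -2 + \frac{h + 64}{h + h} = -2 + \frac{64 + h}{2 h}$)
$\frac{25987 + 21184}{M{\left(F{\left(-6,-12 \right)} \right)} + P} = \frac{25987 + 21184}{\left(- \frac{3}{2} + \frac{32}{\left(-6\right)^{2} + 2 \left(-12\right)}\right) + \sqrt{21505}} = \frac{47171}{\left(- \frac{3}{2} + \frac{32}{36 - 24}\right) + \sqrt{21505}} = \frac{47171}{\left(- \frac{3}{2} + \frac{32}{12}\right) + \sqrt{21505}} = \frac{47171}{\left(- \frac{3}{2} + 32 \cdot \frac{1}{12}\right) + \sqrt{21505}} = \frac{47171}{\left(- \frac{3}{2} + \frac{8}{3}\right) + \sqrt{21505}} = \frac{47171}{\frac{7}{6} + \sqrt{21505}}$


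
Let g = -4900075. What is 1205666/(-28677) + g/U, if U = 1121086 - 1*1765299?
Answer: -57835114553/1679463291 ≈ -34.437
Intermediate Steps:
U = -644213 (U = 1121086 - 1765299 = -644213)
1205666/(-28677) + g/U = 1205666/(-28677) - 4900075/(-644213) = 1205666*(-1/28677) - 4900075*(-1/644213) = -109606/2607 + 4900075/644213 = -57835114553/1679463291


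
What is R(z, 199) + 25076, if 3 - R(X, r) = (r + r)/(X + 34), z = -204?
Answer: 2131914/85 ≈ 25081.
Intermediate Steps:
R(X, r) = 3 - 2*r/(34 + X) (R(X, r) = 3 - (r + r)/(X + 34) = 3 - 2*r/(34 + X))
R(z, 199) + 25076 = (102 - 2*199 + 3*(-204))/(34 - 204) + 25076 = (102 - 398 - 612)/(-170) + 25076 = -1/170*(-908) + 25076 = 454/85 + 25076 = 2131914/85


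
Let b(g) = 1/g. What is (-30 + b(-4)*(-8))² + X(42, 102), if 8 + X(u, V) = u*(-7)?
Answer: 482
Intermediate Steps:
X(u, V) = -8 - 7*u (X(u, V) = -8 + u*(-7) = -8 - 7*u)
(-30 + b(-4)*(-8))² + X(42, 102) = (-30 - 8/(-4))² + (-8 - 7*42) = (-30 - ¼*(-8))² + (-8 - 294) = (-30 + 2)² - 302 = (-28)² - 302 = 784 - 302 = 482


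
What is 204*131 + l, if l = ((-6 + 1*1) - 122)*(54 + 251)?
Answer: -12011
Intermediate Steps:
l = -38735 (l = ((-6 + 1) - 122)*305 = (-5 - 122)*305 = -127*305 = -38735)
204*131 + l = 204*131 - 38735 = 26724 - 38735 = -12011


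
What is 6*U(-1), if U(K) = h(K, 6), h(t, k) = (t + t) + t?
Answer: -18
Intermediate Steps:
h(t, k) = 3*t (h(t, k) = 2*t + t = 3*t)
U(K) = 3*K
6*U(-1) = 6*(3*(-1)) = 6*(-3) = -18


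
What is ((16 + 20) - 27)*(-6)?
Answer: -54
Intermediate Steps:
((16 + 20) - 27)*(-6) = (36 - 27)*(-6) = 9*(-6) = -54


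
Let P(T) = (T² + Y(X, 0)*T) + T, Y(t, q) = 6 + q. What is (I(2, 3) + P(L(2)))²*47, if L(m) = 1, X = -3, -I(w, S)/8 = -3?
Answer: 48128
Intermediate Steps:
I(w, S) = 24 (I(w, S) = -8*(-3) = 24)
P(T) = T² + 7*T (P(T) = (T² + (6 + 0)*T) + T = (T² + 6*T) + T = T² + 7*T)
(I(2, 3) + P(L(2)))²*47 = (24 + 1*(7 + 1))²*47 = (24 + 1*8)²*47 = (24 + 8)²*47 = 32²*47 = 1024*47 = 48128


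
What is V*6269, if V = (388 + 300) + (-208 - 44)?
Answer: 2733284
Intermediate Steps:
V = 436 (V = 688 - 252 = 436)
V*6269 = 436*6269 = 2733284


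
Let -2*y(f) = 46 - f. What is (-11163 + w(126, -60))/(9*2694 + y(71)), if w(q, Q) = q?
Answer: -22074/48517 ≈ -0.45497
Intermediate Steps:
y(f) = -23 + f/2 (y(f) = -(46 - f)/2 = -23 + f/2)
(-11163 + w(126, -60))/(9*2694 + y(71)) = (-11163 + 126)/(9*2694 + (-23 + (1/2)*71)) = -11037/(24246 + (-23 + 71/2)) = -11037/(24246 + 25/2) = -11037/48517/2 = -11037*2/48517 = -22074/48517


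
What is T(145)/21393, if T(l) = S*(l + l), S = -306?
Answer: -9860/2377 ≈ -4.1481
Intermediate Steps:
T(l) = -612*l (T(l) = -306*(l + l) = -612*l)
T(145)/21393 = -612*145/21393 = -88740*1/21393 = -9860/2377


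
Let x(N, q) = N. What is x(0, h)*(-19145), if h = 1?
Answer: 0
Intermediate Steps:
x(0, h)*(-19145) = 0*(-19145) = 0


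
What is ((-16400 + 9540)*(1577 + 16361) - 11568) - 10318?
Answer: -123076566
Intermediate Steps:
((-16400 + 9540)*(1577 + 16361) - 11568) - 10318 = (-6860*17938 - 11568) - 10318 = (-123054680 - 11568) - 10318 = -123066248 - 10318 = -123076566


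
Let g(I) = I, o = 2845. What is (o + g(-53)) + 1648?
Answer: 4440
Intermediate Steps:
(o + g(-53)) + 1648 = (2845 - 53) + 1648 = 2792 + 1648 = 4440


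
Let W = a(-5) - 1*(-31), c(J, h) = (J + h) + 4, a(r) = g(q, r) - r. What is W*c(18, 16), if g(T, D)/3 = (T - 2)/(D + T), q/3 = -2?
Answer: 15960/11 ≈ 1450.9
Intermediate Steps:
q = -6 (q = 3*(-2) = -6)
g(T, D) = 3*(-2 + T)/(D + T) (g(T, D) = 3*((T - 2)/(D + T)) = 3*((-2 + T)/(D + T)) = 3*(-2 + T)/(D + T))
a(r) = -r - 24/(-6 + r) (a(r) = 3*(-2 - 6)/(r - 6) - r = 3*(-8)/(-6 + r) - r = -24/(-6 + r) - r = -r - 24/(-6 + r))
c(J, h) = 4 + J + h
W = 420/11 (W = (-24 - 1*(-5)*(-6 - 5))/(-6 - 5) - 1*(-31) = (-24 - 1*(-5)*(-11))/(-11) + 31 = -(-24 - 55)/11 + 31 = -1/11*(-79) + 31 = 79/11 + 31 = 420/11 ≈ 38.182)
W*c(18, 16) = 420*(4 + 18 + 16)/11 = (420/11)*38 = 15960/11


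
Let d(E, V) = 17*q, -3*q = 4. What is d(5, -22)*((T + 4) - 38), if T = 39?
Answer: -340/3 ≈ -113.33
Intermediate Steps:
q = -4/3 (q = -⅓*4 = -4/3 ≈ -1.3333)
d(E, V) = -68/3 (d(E, V) = 17*(-4/3) = -68/3)
d(5, -22)*((T + 4) - 38) = -68*((39 + 4) - 38)/3 = -68*(43 - 38)/3 = -68/3*5 = -340/3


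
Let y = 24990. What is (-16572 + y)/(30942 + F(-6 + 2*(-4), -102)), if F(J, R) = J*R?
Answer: 1403/5395 ≈ 0.26006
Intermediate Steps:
(-16572 + y)/(30942 + F(-6 + 2*(-4), -102)) = (-16572 + 24990)/(30942 + (-6 + 2*(-4))*(-102)) = 8418/(30942 + (-6 - 8)*(-102)) = 8418/(30942 - 14*(-102)) = 8418/(30942 + 1428) = 8418/32370 = 8418*(1/32370) = 1403/5395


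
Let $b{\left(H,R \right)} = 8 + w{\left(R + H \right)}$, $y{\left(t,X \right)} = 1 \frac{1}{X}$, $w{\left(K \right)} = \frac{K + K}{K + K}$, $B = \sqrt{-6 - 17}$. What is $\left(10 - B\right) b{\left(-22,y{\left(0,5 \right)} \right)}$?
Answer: $90 - 9 i \sqrt{23} \approx 90.0 - 43.162 i$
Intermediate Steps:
$B = i \sqrt{23}$ ($B = \sqrt{-23} = i \sqrt{23} \approx 4.7958 i$)
$w{\left(K \right)} = 1$ ($w{\left(K \right)} = \frac{2 K}{2 K} = 2 K \frac{1}{2 K} = 1$)
$y{\left(t,X \right)} = \frac{1}{X}$
$b{\left(H,R \right)} = 9$ ($b{\left(H,R \right)} = 8 + 1 = 9$)
$\left(10 - B\right) b{\left(-22,y{\left(0,5 \right)} \right)} = \left(10 - i \sqrt{23}\right) 9 = 90 - 9 i \sqrt{23}$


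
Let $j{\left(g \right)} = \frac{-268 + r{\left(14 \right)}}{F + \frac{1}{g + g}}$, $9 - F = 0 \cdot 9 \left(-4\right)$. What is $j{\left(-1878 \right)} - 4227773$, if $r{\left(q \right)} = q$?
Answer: $- \frac{142912364743}{33803} \approx -4.2278 \cdot 10^{6}$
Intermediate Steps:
$F = 9$ ($F = 9 - 0 \cdot 9 \left(-4\right) = 9 - 0 \left(-4\right) = 9 - 0 = 9 + 0 = 9$)
$j{\left(g \right)} = - \frac{254}{9 + \frac{1}{2 g}}$ ($j{\left(g \right)} = \frac{-268 + 14}{9 + \frac{1}{g + g}} = - \frac{254}{9 + \frac{1}{2 g}}$)
$j{\left(-1878 \right)} - 4227773 = \left(-508\right) \left(-1878\right) \frac{1}{1 + 18 \left(-1878\right)} - 4227773 = \left(-508\right) \left(-1878\right) \frac{1}{1 - 33804} - 4227773 = \left(-508\right) \left(-1878\right) \frac{1}{-33803} - 4227773 = \left(-508\right) \left(-1878\right) \left(- \frac{1}{33803}\right) - 4227773 = - \frac{954024}{33803} - 4227773 = - \frac{142912364743}{33803}$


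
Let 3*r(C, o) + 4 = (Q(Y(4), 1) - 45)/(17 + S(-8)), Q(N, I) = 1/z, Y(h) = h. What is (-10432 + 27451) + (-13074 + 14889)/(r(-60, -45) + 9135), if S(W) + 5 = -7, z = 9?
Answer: 20978562204/1232641 ≈ 17019.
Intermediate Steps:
S(W) = -12 (S(W) = -5 - 7 = -12)
Q(N, I) = 1/9
r(C, o) = -584/135 (r(C, o) = -4/3 + ((1/9 - 45)/(17 - 12))/3 = -4/3 + (-404/9/5)/3 = -4/3 + (-404/9*1/5)/3 = -4/3 + (1/3)*(-404/45) = -4/3 - 404/135 = -584/135)
(-10432 + 27451) + (-13074 + 14889)/(r(-60, -45) + 9135) = (-10432 + 27451) + (-13074 + 14889)/(-584/135 + 9135) = 17019 + 1815/(1232641/135) = 17019 + 1815*(135/1232641) = 17019 + 245025/1232641 = 20978562204/1232641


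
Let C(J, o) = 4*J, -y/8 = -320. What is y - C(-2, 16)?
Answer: 2568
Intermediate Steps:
y = 2560 (y = -8*(-320) = 2560)
y - C(-2, 16) = 2560 - 4*(-2) = 2560 - 1*(-8) = 2560 + 8 = 2568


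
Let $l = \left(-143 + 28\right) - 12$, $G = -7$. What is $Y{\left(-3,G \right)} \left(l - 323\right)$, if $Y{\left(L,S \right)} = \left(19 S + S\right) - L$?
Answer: $61650$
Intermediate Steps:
$l = -127$ ($l = -115 + \left(-69 + 57\right) = -115 - 12 = -127$)
$Y{\left(L,S \right)} = - L + 20 S$ ($Y{\left(L,S \right)} = 20 S - L = - L + 20 S$)
$Y{\left(-3,G \right)} \left(l - 323\right) = \left(\left(-1\right) \left(-3\right) + 20 \left(-7\right)\right) \left(-127 - 323\right) = \left(3 - 140\right) \left(-450\right) = \left(-137\right) \left(-450\right) = 61650$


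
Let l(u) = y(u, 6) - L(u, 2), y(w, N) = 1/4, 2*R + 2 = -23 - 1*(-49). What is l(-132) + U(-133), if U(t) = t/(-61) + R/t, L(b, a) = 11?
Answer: -281031/32452 ≈ -8.6599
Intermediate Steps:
R = 12 (R = -1 + (-23 - 1*(-49))/2 = -1 + (-23 + 49)/2 = -1 + (½)*26 = -1 + 13 = 12)
U(t) = 12/t - t/61 (U(t) = t/(-61) + 12/t = t*(-1/61) + 12/t = -t/61 + 12/t = 12/t - t/61)
y(w, N) = ¼
l(u) = -43/4 (l(u) = ¼ - 1*11 = ¼ - 11 = -43/4)
l(-132) + U(-133) = -43/4 + (12/(-133) - 1/61*(-133)) = -43/4 + (12*(-1/133) + 133/61) = -43/4 + (-12/133 + 133/61) = -43/4 + 16957/8113 = -281031/32452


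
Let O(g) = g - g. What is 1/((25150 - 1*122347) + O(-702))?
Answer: -1/97197 ≈ -1.0288e-5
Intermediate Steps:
O(g) = 0
1/((25150 - 1*122347) + O(-702)) = 1/((25150 - 1*122347) + 0) = 1/((25150 - 122347) + 0) = 1/(-97197 + 0) = 1/(-97197) = -1/97197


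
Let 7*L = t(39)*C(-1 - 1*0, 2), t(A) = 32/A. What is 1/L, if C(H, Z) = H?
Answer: -273/32 ≈ -8.5313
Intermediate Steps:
L = -32/273 (L = ((32/39)*(-1 - 1*0))/7 = ((32*(1/39))*(-1 + 0))/7 = ((32/39)*(-1))/7 = (1/7)*(-32/39) = -32/273 ≈ -0.11722)
1/L = 1/(-32/273) = -273/32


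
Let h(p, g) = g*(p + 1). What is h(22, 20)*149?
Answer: 68540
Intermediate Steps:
h(p, g) = g*(1 + p)
h(22, 20)*149 = (20*(1 + 22))*149 = (20*23)*149 = 460*149 = 68540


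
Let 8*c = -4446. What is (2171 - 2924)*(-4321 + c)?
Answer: 14688771/4 ≈ 3.6722e+6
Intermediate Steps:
c = -2223/4 (c = (⅛)*(-4446) = -2223/4 ≈ -555.75)
(2171 - 2924)*(-4321 + c) = (2171 - 2924)*(-4321 - 2223/4) = -753*(-19507/4) = 14688771/4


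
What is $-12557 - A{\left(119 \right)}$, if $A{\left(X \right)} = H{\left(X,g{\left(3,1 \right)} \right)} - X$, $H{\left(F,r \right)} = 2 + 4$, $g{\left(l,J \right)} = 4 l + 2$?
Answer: $-12444$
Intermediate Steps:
$g{\left(l,J \right)} = 2 + 4 l$
$H{\left(F,r \right)} = 6$
$A{\left(X \right)} = 6 - X$
$-12557 - A{\left(119 \right)} = -12557 - \left(6 - 119\right) = -12557 - -113 = -12557 + 113 = -12444$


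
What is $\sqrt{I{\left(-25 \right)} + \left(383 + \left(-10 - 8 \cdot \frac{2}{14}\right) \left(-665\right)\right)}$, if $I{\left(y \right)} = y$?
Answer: $2 \sqrt{1942} \approx 88.136$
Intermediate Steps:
$\sqrt{I{\left(-25 \right)} + \left(383 + \left(-10 - 8 \cdot \frac{2}{14}\right) \left(-665\right)\right)} = \sqrt{-25 + \left(383 + \left(-10 - 8 \cdot \frac{2}{14}\right) \left(-665\right)\right)} = \sqrt{-25 + \left(383 + \left(-10 - 8 \cdot 2 \cdot \frac{1}{14}\right) \left(-665\right)\right)} = \sqrt{-25 + \left(383 + \left(-10 - \frac{8}{7}\right) \left(-665\right)\right)} = \sqrt{-25 + \left(383 - -7410\right)} = \sqrt{-25 + \left(383 + 7410\right)} = \sqrt{-25 + 7793} = \sqrt{7768} = 2 \sqrt{1942}$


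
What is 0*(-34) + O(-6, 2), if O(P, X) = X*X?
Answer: 4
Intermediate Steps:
O(P, X) = X²
0*(-34) + O(-6, 2) = 0*(-34) + 2² = 0 + 4 = 4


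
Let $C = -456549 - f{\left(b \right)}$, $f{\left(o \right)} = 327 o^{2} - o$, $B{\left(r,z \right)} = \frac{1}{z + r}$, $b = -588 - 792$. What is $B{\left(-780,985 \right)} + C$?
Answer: $- \frac{127755329444}{205} \approx -6.232 \cdot 10^{8}$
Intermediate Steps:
$b = -1380$
$B{\left(r,z \right)} = \frac{1}{r + z}$
$f{\left(o \right)} = - o + 327 o^{2}$
$C = -623196729$ ($C = -456549 - - 1380 \left(-1 + 327 \left(-1380\right)\right) = -456549 - - 1380 \left(-1 - 451260\right) = -456549 - \left(-1380\right) \left(-451261\right) = -456549 - 622740180 = -623196729$)
$B{\left(-780,985 \right)} + C = \frac{1}{-780 + 985} - 623196729 = \frac{1}{205} - 623196729 = - \frac{127755329444}{205}$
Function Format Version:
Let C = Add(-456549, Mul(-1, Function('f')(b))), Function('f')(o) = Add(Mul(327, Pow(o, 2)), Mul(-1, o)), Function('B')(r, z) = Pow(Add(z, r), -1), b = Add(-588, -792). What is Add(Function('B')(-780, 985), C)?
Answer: Rational(-127755329444, 205) ≈ -6.2320e+8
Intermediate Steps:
b = -1380
Function('B')(r, z) = Pow(Add(r, z), -1)
Function('f')(o) = Add(Mul(-1, o), Mul(327, Pow(o, 2)))
C = -623196729 (C = Add(-456549, Mul(-1, Mul(-1380, Add(-1, Mul(327, -1380))))) = Add(-456549, Mul(-1, Mul(-1380, Add(-1, -451260)))) = Add(-456549, Mul(-1, Mul(-1380, -451261))) = Add(-456549, Mul(-1, 622740180)) = Add(-456549, -622740180) = -623196729)
Add(Function('B')(-780, 985), C) = Add(Pow(Add(-780, 985), -1), -623196729) = Add(Pow(205, -1), -623196729) = Add(Rational(1, 205), -623196729) = Rational(-127755329444, 205)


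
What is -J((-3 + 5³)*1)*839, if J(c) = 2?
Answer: -1678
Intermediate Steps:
-J((-3 + 5³)*1)*839 = -2*839 = -1*1678 = -1678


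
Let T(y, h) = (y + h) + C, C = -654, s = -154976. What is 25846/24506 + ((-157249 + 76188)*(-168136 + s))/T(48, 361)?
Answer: -320927899621361/3001985 ≈ -1.0691e+8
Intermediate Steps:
T(y, h) = -654 + h + y (T(y, h) = (y + h) - 654 = (h + y) - 654 = -654 + h + y)
25846/24506 + ((-157249 + 76188)*(-168136 + s))/T(48, 361) = 25846/24506 + ((-157249 + 76188)*(-168136 - 154976))/(-654 + 361 + 48) = 25846*(1/24506) - 81061*(-323112)/(-245) = 12923/12253 + 26191781832*(-1/245) = 12923/12253 - 26191781832/245 = -320927899621361/3001985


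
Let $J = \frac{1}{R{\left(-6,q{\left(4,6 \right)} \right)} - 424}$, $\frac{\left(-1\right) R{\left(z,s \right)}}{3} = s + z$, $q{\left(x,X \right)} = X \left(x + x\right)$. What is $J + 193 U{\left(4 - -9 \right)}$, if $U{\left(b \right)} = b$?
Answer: $\frac{1379949}{550} \approx 2509.0$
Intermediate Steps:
$q{\left(x,X \right)} = 2 X x$ ($q{\left(x,X \right)} = X 2 x = 2 X x$)
$R{\left(z,s \right)} = - 3 s - 3 z$ ($R{\left(z,s \right)} = - 3 \left(s + z\right) = - 3 s - 3 z$)
$J = - \frac{1}{550}$ ($J = \frac{1}{\left(- 3 \cdot 2 \cdot 6 \cdot 4 - -18\right) - 424} = \frac{1}{\left(\left(-3\right) 48 + 18\right) - 424} = \frac{1}{\left(-144 + 18\right) - 424} = \frac{1}{-126 - 424} = \frac{1}{-550} = - \frac{1}{550} \approx -0.0018182$)
$J + 193 U{\left(4 - -9 \right)} = - \frac{1}{550} + 193 \left(4 - -9\right) = - \frac{1}{550} + 193 \left(4 + 9\right) = - \frac{1}{550} + 193 \cdot 13 = - \frac{1}{550} + 2509 = \frac{1379949}{550}$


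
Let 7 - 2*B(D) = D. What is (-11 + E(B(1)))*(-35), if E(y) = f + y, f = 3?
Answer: 175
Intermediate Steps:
B(D) = 7/2 - D/2
E(y) = 3 + y
(-11 + E(B(1)))*(-35) = (-11 + (3 + (7/2 - ½*1)))*(-35) = (-11 + (3 + (7/2 - ½)))*(-35) = (-11 + (3 + 3))*(-35) = (-11 + 6)*(-35) = -5*(-35) = 175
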